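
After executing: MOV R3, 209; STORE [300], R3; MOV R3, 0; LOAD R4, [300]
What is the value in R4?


Register and memory trace:
  MOV R3, 209  → R3 = 209
  STORE [300], R3  → mem[300] = 209
  MOV R3, 0  → R3 = 0
  LOAD R4, [300]  → R4 = mem[300] = 209
Final: R4 = 209

209


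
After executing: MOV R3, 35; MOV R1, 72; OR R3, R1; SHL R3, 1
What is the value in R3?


Register state trace:
  MOV R3, 35  → R3 = 35 (0b00100011)
  MOV R1, 72  → R1 = 72 (0b01001000)
  OR R3, R1  → R3 = 35 OR 72 = 107 (0b01101011)
  SHL R3, 1  → R3 = 107 << 1 = 214
Final: R3 = 214

214


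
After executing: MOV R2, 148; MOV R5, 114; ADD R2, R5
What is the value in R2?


Register state trace:
  MOV R2, 148  → R2 = 148
  MOV R5, 114  → R5 = 114
  ADD R2, R5  → R2 = 148 + 114 = 262
Final: R2 = 262

262


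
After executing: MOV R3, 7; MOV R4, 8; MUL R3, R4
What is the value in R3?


Register state trace:
  MOV R3, 7  → R3 = 7
  MOV R4, 8  → R4 = 8
  MUL R3, R4  → R3 = 7 * 8 = 56
Final: R3 = 56

56


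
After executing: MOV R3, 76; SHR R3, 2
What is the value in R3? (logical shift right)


Register state trace:
  MOV R3, 76  → R3 = 76
  SHR R3, 2  → R3 = 76 >> 2 = 76 // 2^2 = 19
Final: R3 = 19

19


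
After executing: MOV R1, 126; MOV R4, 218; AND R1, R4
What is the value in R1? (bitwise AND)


Register state trace:
  MOV R1, 126  → R1 = 126 (0b01111110)
  MOV R4, 218  → R4 = 218 (0b11011010)
  AND R1, R4  → R1 = 126 AND 218 = 90 (0b01011010)
Final: R1 = 90

90


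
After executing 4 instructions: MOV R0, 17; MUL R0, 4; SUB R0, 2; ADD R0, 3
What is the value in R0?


Register state trace:
  MOV R0, 17  → R0 = 17
  MUL R0, 4  → R0 = 17 * 4 = 68
  SUB R0, 2  → R0 = 68 - 2 = 66
  ADD R0, 3  → R0 = 66 + 3 = 69
Final: R0 = 69

69


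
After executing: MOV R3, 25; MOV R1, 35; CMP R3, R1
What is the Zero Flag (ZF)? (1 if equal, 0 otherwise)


Register state trace:
  MOV R3, 25  → R3 = 25
  MOV R1, 35  → R1 = 35
  CMP R3, R1  → computes 25 - 35 = -10
  Result is nonzero, so values are not equal
ZF = 0

0


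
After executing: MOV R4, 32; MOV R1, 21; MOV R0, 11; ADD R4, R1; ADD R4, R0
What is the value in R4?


Register state trace:
  MOV R4, 32  → R4 = 32
  MOV R1, 21  → R1 = 21
  MOV R0, 11  → R0 = 11
  ADD R4, R1  → R4 = 32 + 21 = 53
  ADD R4, R0  → R4 = 53 + 11 = 64
Final: R4 = 64

64


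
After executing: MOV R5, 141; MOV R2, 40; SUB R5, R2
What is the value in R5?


Register state trace:
  MOV R5, 141  → R5 = 141
  MOV R2, 40  → R2 = 40
  SUB R5, R2  → R5 = 141 - 40 = 101
Final: R5 = 101

101


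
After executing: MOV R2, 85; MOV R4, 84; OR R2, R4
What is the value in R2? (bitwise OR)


Register state trace:
  MOV R2, 85  → R2 = 85 (0b01010101)
  MOV R4, 84  → R4 = 84 (0b01010100)
  OR R2, R4   → R2 = 85 OR 84 = 85 (0b01010101)
Final: R2 = 85

85


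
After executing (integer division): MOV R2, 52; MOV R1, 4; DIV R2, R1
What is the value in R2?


Register state trace:
  MOV R2, 52  → R2 = 52
  MOV R1, 4  → R1 = 4
  DIV R2, R1  → R2 = 52 // 4 = 13
Final: R2 = 13

13


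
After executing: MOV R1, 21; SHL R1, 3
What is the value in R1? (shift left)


Register state trace:
  MOV R1, 21  → R1 = 21
  SHL R1, 3  → R1 = 21 << 3 = 21 * 2^3 = 168
Final: R1 = 168

168


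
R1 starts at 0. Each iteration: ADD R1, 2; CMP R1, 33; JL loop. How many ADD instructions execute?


Loop trace (R1 starts at 0, target 33, step 2):
  ADD #1: R1 = 0 + 2 = 2  → 2 < 33, loop
  ADD #2: R1 = 2 + 2 = 4  → 4 < 33, loop
  ADD #3: R1 = 4 + 2 = 6  → 6 < 33, loop
  ADD #4: R1 = 6 + 2 = 8  → 8 < 33, loop
  ADD #5: R1 = 8 + 2 = 10  → 10 < 33, loop
  ADD #6: R1 = 10 + 2 = 12  → 12 < 33, loop
  ADD #7: R1 = 12 + 2 = 14  → 14 < 33, loop
  ADD #8: R1 = 14 + 2 = 16  → 16 < 33, loop
  ADD #9: R1 = 16 + 2 = 18  → 18 < 33, loop
  ADD #10: R1 = 18 + 2 = 20  → 20 < 33, loop
  ADD #11: R1 = 20 + 2 = 22  → 22 < 33, loop
  ADD #12: R1 = 22 + 2 = 24  → 24 < 33, loop
  ADD #13: R1 = 24 + 2 = 26  → 26 < 33, loop
  ADD #14: R1 = 26 + 2 = 28  → 28 < 33, loop
  ADD #15: R1 = 28 + 2 = 30  → 30 < 33, loop
  ADD #16: R1 = 30 + 2 = 32  → 32 < 33, loop
  ADD #17: R1 = 32 + 2 = 34  → 34 >= 33, exit
Total ADD instructions: 17

17


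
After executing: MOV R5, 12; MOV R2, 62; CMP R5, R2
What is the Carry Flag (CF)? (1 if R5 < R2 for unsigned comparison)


Register state trace:
  MOV R5, 12  → R5 = 12
  MOV R2, 62  → R2 = 62
  CMP R5, R2  → unsigned 12 - 62: borrow occurs
  12 < 62, so CF = 1
CF = 1

1


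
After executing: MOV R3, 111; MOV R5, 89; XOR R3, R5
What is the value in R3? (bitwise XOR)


Register state trace:
  MOV R3, 111  → R3 = 111 (0b01101111)
  MOV R5, 89  → R5 = 89 (0b01011001)
  XOR R3, R5  → R3 = 111 XOR 89 = 54 (0b00110110)
Final: R3 = 54

54


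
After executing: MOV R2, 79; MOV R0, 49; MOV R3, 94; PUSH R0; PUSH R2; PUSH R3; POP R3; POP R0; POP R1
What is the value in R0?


Stack trace (top is rightmost):
  MOV R2, 79  → R2 = 79
  MOV R0, 49  → R0 = 49
  MOV R3, 94  → R3 = 94
  PUSH R0  → stack: [49]
  PUSH R2  → stack: [49, 79]
  PUSH R3  → stack: [49, 79, 94]
  POP R3  → R3 = 94, stack: [49, 79]
  POP R0  → R0 = 79, stack: [49]
  POP R1  → R1 = 49, stack: []
Final: R0 = 79

79


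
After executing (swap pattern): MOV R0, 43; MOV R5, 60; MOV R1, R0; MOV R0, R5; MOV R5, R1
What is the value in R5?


Register state trace (swap pattern):
  MOV R0, 43  → R0 = 43
  MOV R5, 60  → R5 = 60
  MOV R1, R0  → R1 = 43  (save R0)
  MOV R0, R5  → R0 = 60  (R0 gets R5's value)
  MOV R5, R1  → R5 = 43  (R5 gets saved value)
Final: R5 = 43

43


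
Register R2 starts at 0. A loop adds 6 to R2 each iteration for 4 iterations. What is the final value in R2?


Starting value: R2 = 0
  Iter 1: R2 = 0 + 6 = 6
  Iter 2: R2 = 6 + 6 = 12
  Iter 3: R2 = 12 + 6 = 18
  Iter 4: R2 = 18 + 6 = 24
Final: R2 = 24

24


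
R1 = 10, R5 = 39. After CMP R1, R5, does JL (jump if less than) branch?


Trace:
  R1 = 10, R5 = 39
  CMP R1, R5  → compares 10 vs 39
  JL checks: is 10 less than 39?
  10 < 39, so condition is true
Branch taken: Yes

Yes


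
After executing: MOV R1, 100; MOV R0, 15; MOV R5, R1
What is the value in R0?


Register state trace:
  MOV R1, 100  → R1 = 100
  MOV R0, 15  → R0 = 15
  MOV R5, R1  → R5 = 100
Final: R0 = 15

15


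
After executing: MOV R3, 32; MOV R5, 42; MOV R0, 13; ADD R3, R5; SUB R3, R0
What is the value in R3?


Register state trace:
  MOV R3, 32  → R3 = 32
  MOV R5, 42  → R5 = 42
  MOV R0, 13  → R0 = 13
  ADD R3, R5  → R3 = 32 + 42 = 74
  SUB R3, R0  → R3 = 74 - 13 = 61
Final: R3 = 61

61


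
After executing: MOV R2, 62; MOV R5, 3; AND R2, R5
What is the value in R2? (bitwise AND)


Register state trace:
  MOV R2, 62  → R2 = 62 (0b00111110)
  MOV R5, 3  → R5 = 3 (0b00000011)
  AND R2, R5  → R2 = 62 AND 3 = 2 (0b00000010)
Final: R2 = 2

2


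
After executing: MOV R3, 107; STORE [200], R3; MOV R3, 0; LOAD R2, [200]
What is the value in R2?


Register and memory trace:
  MOV R3, 107  → R3 = 107
  STORE [200], R3  → mem[200] = 107
  MOV R3, 0  → R3 = 0
  LOAD R2, [200]  → R2 = mem[200] = 107
Final: R2 = 107

107


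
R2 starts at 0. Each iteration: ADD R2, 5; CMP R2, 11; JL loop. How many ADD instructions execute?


Loop trace (R2 starts at 0, target 11, step 5):
  ADD #1: R2 = 0 + 5 = 5  → 5 < 11, loop
  ADD #2: R2 = 5 + 5 = 10  → 10 < 11, loop
  ADD #3: R2 = 10 + 5 = 15  → 15 >= 11, exit
Total ADD instructions: 3

3


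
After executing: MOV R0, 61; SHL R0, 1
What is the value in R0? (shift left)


Register state trace:
  MOV R0, 61  → R0 = 61
  SHL R0, 1  → R0 = 61 << 1 = 61 * 2^1 = 122
Final: R0 = 122

122


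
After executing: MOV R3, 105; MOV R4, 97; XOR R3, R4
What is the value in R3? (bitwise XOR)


Register state trace:
  MOV R3, 105  → R3 = 105 (0b01101001)
  MOV R4, 97  → R4 = 97 (0b01100001)
  XOR R3, R4  → R3 = 105 XOR 97 = 8 (0b00001000)
Final: R3 = 8

8


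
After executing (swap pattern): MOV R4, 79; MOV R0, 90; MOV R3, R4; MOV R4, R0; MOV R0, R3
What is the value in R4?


Register state trace (swap pattern):
  MOV R4, 79  → R4 = 79
  MOV R0, 90  → R0 = 90
  MOV R3, R4  → R3 = 79  (save R4)
  MOV R4, R0  → R4 = 90  (R4 gets R0's value)
  MOV R0, R3  → R0 = 79  (R0 gets saved value)
Final: R4 = 90

90


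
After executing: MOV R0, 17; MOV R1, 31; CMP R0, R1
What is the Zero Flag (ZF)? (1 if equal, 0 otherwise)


Register state trace:
  MOV R0, 17  → R0 = 17
  MOV R1, 31  → R1 = 31
  CMP R0, R1  → computes 17 - 31 = -14
  Result is nonzero, so values are not equal
ZF = 0

0


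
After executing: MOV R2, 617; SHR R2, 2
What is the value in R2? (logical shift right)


Register state trace:
  MOV R2, 617  → R2 = 617
  SHR R2, 2  → R2 = 617 >> 2 = 617 // 2^2 = 154
Final: R2 = 154

154


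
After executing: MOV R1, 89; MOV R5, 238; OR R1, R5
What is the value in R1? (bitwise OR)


Register state trace:
  MOV R1, 89  → R1 = 89 (0b01011001)
  MOV R5, 238  → R5 = 238 (0b11101110)
  OR R1, R5   → R1 = 89 OR 238 = 255 (0b11111111)
Final: R1 = 255

255


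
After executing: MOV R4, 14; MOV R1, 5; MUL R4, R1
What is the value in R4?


Register state trace:
  MOV R4, 14  → R4 = 14
  MOV R1, 5  → R1 = 5
  MUL R4, R1  → R4 = 14 * 5 = 70
Final: R4 = 70

70


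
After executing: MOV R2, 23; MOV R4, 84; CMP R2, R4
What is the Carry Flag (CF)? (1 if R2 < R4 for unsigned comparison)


Register state trace:
  MOV R2, 23  → R2 = 23
  MOV R4, 84  → R4 = 84
  CMP R2, R4  → unsigned 23 - 84: borrow occurs
  23 < 84, so CF = 1
CF = 1

1


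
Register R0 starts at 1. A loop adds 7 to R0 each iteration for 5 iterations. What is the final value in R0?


Starting value: R0 = 1
  Iter 1: R0 = 1 + 7 = 8
  Iter 2: R0 = 8 + 7 = 15
  Iter 3: R0 = 15 + 7 = 22
  Iter 4: R0 = 22 + 7 = 29
  Iter 5: R0 = 29 + 7 = 36
Final: R0 = 36

36


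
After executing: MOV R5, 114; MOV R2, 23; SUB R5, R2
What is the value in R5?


Register state trace:
  MOV R5, 114  → R5 = 114
  MOV R2, 23  → R2 = 23
  SUB R5, R2  → R5 = 114 - 23 = 91
Final: R5 = 91

91


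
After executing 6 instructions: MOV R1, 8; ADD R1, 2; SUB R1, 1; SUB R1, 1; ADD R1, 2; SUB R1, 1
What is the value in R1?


Register state trace:
  MOV R1, 8  → R1 = 8
  ADD R1, 2  → R1 = 8 + 2 = 10
  SUB R1, 1  → R1 = 10 - 1 = 9
  SUB R1, 1  → R1 = 9 - 1 = 8
  ADD R1, 2  → R1 = 8 + 2 = 10
  SUB R1, 1  → R1 = 10 - 1 = 9
Final: R1 = 9

9


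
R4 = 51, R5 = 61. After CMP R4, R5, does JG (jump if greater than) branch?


Trace:
  R4 = 51, R5 = 61
  CMP R4, R5  → compares 51 vs 61
  JG checks: is 51 greater than 61?
  51 < 61, so condition is false
Branch taken: No

No


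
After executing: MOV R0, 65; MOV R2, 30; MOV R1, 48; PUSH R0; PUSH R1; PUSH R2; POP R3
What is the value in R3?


Stack trace (top is rightmost):
  MOV R0, 65  → R0 = 65
  MOV R2, 30  → R2 = 30
  MOV R1, 48  → R1 = 48
  PUSH R0  → stack: [65]
  PUSH R1  → stack: [65, 48]
  PUSH R2  → stack: [65, 48, 30]
  POP R3  → R3 = 30, stack: [65, 48]
Final: R3 = 30

30


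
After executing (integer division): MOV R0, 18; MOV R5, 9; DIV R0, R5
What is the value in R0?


Register state trace:
  MOV R0, 18  → R0 = 18
  MOV R5, 9  → R5 = 9
  DIV R0, R5  → R0 = 18 // 9 = 2
Final: R0 = 2

2


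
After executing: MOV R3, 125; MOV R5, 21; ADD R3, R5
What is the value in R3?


Register state trace:
  MOV R3, 125  → R3 = 125
  MOV R5, 21  → R5 = 21
  ADD R3, R5  → R3 = 125 + 21 = 146
Final: R3 = 146

146


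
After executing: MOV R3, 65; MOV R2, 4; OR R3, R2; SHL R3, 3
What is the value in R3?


Register state trace:
  MOV R3, 65  → R3 = 65 (0b01000001)
  MOV R2, 4  → R2 = 4 (0b00000100)
  OR R3, R2  → R3 = 65 OR 4 = 69 (0b01000101)
  SHL R3, 3  → R3 = 69 << 3 = 552
Final: R3 = 552

552


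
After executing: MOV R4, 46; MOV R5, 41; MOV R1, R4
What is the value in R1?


Register state trace:
  MOV R4, 46  → R4 = 46
  MOV R5, 41  → R5 = 41
  MOV R1, R4  → R1 = 46
Final: R1 = 46

46


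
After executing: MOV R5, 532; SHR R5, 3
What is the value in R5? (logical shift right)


Register state trace:
  MOV R5, 532  → R5 = 532
  SHR R5, 3  → R5 = 532 >> 3 = 532 // 2^3 = 66
Final: R5 = 66

66


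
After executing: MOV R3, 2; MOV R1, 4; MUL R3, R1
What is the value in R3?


Register state trace:
  MOV R3, 2  → R3 = 2
  MOV R1, 4  → R1 = 4
  MUL R3, R1  → R3 = 2 * 4 = 8
Final: R3 = 8

8


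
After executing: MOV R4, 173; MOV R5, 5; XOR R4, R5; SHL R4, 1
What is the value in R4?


Register state trace:
  MOV R4, 173  → R4 = 173 (0b10101101)
  MOV R5, 5  → R5 = 5 (0b00000101)
  XOR R4, R5  → R4 = 173 XOR 5 = 168 (0b10101000)
  SHL R4, 1  → R4 = 168 << 1 = 336
Final: R4 = 336

336


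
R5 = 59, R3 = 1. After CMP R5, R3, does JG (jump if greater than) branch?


Trace:
  R5 = 59, R3 = 1
  CMP R5, R3  → compares 59 vs 1
  JG checks: is 59 greater than 1?
  59 > 1, so condition is true
Branch taken: Yes

Yes


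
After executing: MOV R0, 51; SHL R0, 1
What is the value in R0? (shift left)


Register state trace:
  MOV R0, 51  → R0 = 51
  SHL R0, 1  → R0 = 51 << 1 = 51 * 2^1 = 102
Final: R0 = 102

102


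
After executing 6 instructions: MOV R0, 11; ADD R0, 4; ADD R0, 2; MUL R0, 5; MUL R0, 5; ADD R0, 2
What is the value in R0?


Register state trace:
  MOV R0, 11  → R0 = 11
  ADD R0, 4  → R0 = 11 + 4 = 15
  ADD R0, 2  → R0 = 15 + 2 = 17
  MUL R0, 5  → R0 = 17 * 5 = 85
  MUL R0, 5  → R0 = 85 * 5 = 425
  ADD R0, 2  → R0 = 425 + 2 = 427
Final: R0 = 427

427


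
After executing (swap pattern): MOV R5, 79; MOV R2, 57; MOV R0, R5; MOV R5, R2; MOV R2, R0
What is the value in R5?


Register state trace (swap pattern):
  MOV R5, 79  → R5 = 79
  MOV R2, 57  → R2 = 57
  MOV R0, R5  → R0 = 79  (save R5)
  MOV R5, R2  → R5 = 57  (R5 gets R2's value)
  MOV R2, R0  → R2 = 79  (R2 gets saved value)
Final: R5 = 57

57


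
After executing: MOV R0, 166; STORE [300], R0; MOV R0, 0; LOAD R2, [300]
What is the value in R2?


Register and memory trace:
  MOV R0, 166  → R0 = 166
  STORE [300], R0  → mem[300] = 166
  MOV R0, 0  → R0 = 0
  LOAD R2, [300]  → R2 = mem[300] = 166
Final: R2 = 166

166


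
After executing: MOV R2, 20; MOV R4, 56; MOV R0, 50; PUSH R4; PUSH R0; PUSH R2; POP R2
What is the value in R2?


Stack trace (top is rightmost):
  MOV R2, 20  → R2 = 20
  MOV R4, 56  → R4 = 56
  MOV R0, 50  → R0 = 50
  PUSH R4  → stack: [56]
  PUSH R0  → stack: [56, 50]
  PUSH R2  → stack: [56, 50, 20]
  POP R2  → R2 = 20, stack: [56, 50]
Final: R2 = 20

20


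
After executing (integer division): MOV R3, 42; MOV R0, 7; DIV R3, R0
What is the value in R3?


Register state trace:
  MOV R3, 42  → R3 = 42
  MOV R0, 7  → R0 = 7
  DIV R3, R0  → R3 = 42 // 7 = 6
Final: R3 = 6

6


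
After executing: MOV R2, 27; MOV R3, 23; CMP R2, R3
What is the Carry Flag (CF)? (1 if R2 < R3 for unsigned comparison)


Register state trace:
  MOV R2, 27  → R2 = 27
  MOV R3, 23  → R3 = 23
  CMP R2, R3  → unsigned 27 - 23: no borrow
  27 >= 23, so CF = 0
CF = 0

0


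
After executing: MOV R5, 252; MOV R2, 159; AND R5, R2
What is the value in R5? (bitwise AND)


Register state trace:
  MOV R5, 252  → R5 = 252 (0b11111100)
  MOV R2, 159  → R2 = 159 (0b10011111)
  AND R5, R2  → R5 = 252 AND 159 = 156 (0b10011100)
Final: R5 = 156

156


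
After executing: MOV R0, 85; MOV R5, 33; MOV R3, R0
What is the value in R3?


Register state trace:
  MOV R0, 85  → R0 = 85
  MOV R5, 33  → R5 = 33
  MOV R3, R0  → R3 = 85
Final: R3 = 85

85


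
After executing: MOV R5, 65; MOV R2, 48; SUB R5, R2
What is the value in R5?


Register state trace:
  MOV R5, 65  → R5 = 65
  MOV R2, 48  → R2 = 48
  SUB R5, R2  → R5 = 65 - 48 = 17
Final: R5 = 17

17


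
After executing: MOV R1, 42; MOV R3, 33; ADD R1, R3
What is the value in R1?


Register state trace:
  MOV R1, 42  → R1 = 42
  MOV R3, 33  → R3 = 33
  ADD R1, R3  → R1 = 42 + 33 = 75
Final: R1 = 75

75


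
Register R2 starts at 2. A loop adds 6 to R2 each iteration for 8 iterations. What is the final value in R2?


Starting value: R2 = 2
  Iter 1: R2 = 2 + 6 = 8
  Iter 2: R2 = 8 + 6 = 14
  Iter 3: R2 = 14 + 6 = 20
  Iter 4: R2 = 20 + 6 = 26
  Iter 5: R2 = 26 + 6 = 32
  Iter 6: R2 = 32 + 6 = 38
  Iter 7: R2 = 38 + 6 = 44
  Iter 8: R2 = 44 + 6 = 50
Final: R2 = 50

50


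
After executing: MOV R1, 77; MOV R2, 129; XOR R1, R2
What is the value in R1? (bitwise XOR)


Register state trace:
  MOV R1, 77  → R1 = 77 (0b01001101)
  MOV R2, 129  → R2 = 129 (0b10000001)
  XOR R1, R2  → R1 = 77 XOR 129 = 204 (0b11001100)
Final: R1 = 204

204


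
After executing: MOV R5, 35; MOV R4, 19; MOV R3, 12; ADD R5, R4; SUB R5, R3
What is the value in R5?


Register state trace:
  MOV R5, 35  → R5 = 35
  MOV R4, 19  → R4 = 19
  MOV R3, 12  → R3 = 12
  ADD R5, R4  → R5 = 35 + 19 = 54
  SUB R5, R3  → R5 = 54 - 12 = 42
Final: R5 = 42

42


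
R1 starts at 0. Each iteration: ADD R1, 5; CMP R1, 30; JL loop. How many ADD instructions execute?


Loop trace (R1 starts at 0, target 30, step 5):
  ADD #1: R1 = 0 + 5 = 5  → 5 < 30, loop
  ADD #2: R1 = 5 + 5 = 10  → 10 < 30, loop
  ADD #3: R1 = 10 + 5 = 15  → 15 < 30, loop
  ADD #4: R1 = 15 + 5 = 20  → 20 < 30, loop
  ADD #5: R1 = 20 + 5 = 25  → 25 < 30, loop
  ADD #6: R1 = 25 + 5 = 30  → 30 >= 30, exit
Total ADD instructions: 6

6


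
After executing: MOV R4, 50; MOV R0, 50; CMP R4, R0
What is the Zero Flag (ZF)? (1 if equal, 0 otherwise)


Register state trace:
  MOV R4, 50  → R4 = 50
  MOV R0, 50  → R0 = 50
  CMP R4, R0  → computes 50 - 50 = 0
  Result is zero, so values are equal
ZF = 1

1


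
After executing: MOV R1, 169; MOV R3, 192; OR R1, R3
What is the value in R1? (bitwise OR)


Register state trace:
  MOV R1, 169  → R1 = 169 (0b10101001)
  MOV R3, 192  → R3 = 192 (0b11000000)
  OR R1, R3   → R1 = 169 OR 192 = 233 (0b11101001)
Final: R1 = 233

233


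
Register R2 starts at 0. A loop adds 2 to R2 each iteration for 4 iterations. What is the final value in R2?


Starting value: R2 = 0
  Iter 1: R2 = 0 + 2 = 2
  Iter 2: R2 = 2 + 2 = 4
  Iter 3: R2 = 4 + 2 = 6
  Iter 4: R2 = 6 + 2 = 8
Final: R2 = 8

8


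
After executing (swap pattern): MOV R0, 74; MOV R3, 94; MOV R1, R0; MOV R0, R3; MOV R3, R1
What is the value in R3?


Register state trace (swap pattern):
  MOV R0, 74  → R0 = 74
  MOV R3, 94  → R3 = 94
  MOV R1, R0  → R1 = 74  (save R0)
  MOV R0, R3  → R0 = 94  (R0 gets R3's value)
  MOV R3, R1  → R3 = 74  (R3 gets saved value)
Final: R3 = 74

74


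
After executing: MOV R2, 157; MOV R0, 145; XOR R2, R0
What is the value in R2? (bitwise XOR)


Register state trace:
  MOV R2, 157  → R2 = 157 (0b10011101)
  MOV R0, 145  → R0 = 145 (0b10010001)
  XOR R2, R0  → R2 = 157 XOR 145 = 12 (0b00001100)
Final: R2 = 12

12


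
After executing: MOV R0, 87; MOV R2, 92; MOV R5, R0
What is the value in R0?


Register state trace:
  MOV R0, 87  → R0 = 87
  MOV R2, 92  → R2 = 92
  MOV R5, R0  → R5 = 87
Final: R0 = 87

87


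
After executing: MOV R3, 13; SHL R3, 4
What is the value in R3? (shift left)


Register state trace:
  MOV R3, 13  → R3 = 13
  SHL R3, 4  → R3 = 13 << 4 = 13 * 2^4 = 208
Final: R3 = 208

208


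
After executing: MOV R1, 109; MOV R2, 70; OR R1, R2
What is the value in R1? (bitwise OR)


Register state trace:
  MOV R1, 109  → R1 = 109 (0b01101101)
  MOV R2, 70  → R2 = 70 (0b01000110)
  OR R1, R2   → R1 = 109 OR 70 = 111 (0b01101111)
Final: R1 = 111

111


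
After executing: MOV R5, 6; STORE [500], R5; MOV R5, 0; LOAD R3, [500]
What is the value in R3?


Register and memory trace:
  MOV R5, 6  → R5 = 6
  STORE [500], R5  → mem[500] = 6
  MOV R5, 0  → R5 = 0
  LOAD R3, [500]  → R3 = mem[500] = 6
Final: R3 = 6

6


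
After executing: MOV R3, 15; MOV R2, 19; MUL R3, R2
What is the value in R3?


Register state trace:
  MOV R3, 15  → R3 = 15
  MOV R2, 19  → R2 = 19
  MUL R3, R2  → R3 = 15 * 19 = 285
Final: R3 = 285

285


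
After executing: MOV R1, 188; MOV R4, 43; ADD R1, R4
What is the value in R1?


Register state trace:
  MOV R1, 188  → R1 = 188
  MOV R4, 43  → R4 = 43
  ADD R1, R4  → R1 = 188 + 43 = 231
Final: R1 = 231

231


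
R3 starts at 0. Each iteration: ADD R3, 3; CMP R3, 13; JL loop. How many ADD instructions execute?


Loop trace (R3 starts at 0, target 13, step 3):
  ADD #1: R3 = 0 + 3 = 3  → 3 < 13, loop
  ADD #2: R3 = 3 + 3 = 6  → 6 < 13, loop
  ADD #3: R3 = 6 + 3 = 9  → 9 < 13, loop
  ADD #4: R3 = 9 + 3 = 12  → 12 < 13, loop
  ADD #5: R3 = 12 + 3 = 15  → 15 >= 13, exit
Total ADD instructions: 5

5


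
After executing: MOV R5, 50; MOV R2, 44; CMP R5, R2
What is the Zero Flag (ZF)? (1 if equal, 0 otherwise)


Register state trace:
  MOV R5, 50  → R5 = 50
  MOV R2, 44  → R2 = 44
  CMP R5, R2  → computes 50 - 44 = 6
  Result is nonzero, so values are not equal
ZF = 0

0


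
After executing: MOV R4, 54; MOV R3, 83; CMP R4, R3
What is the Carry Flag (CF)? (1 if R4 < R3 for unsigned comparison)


Register state trace:
  MOV R4, 54  → R4 = 54
  MOV R3, 83  → R3 = 83
  CMP R4, R3  → unsigned 54 - 83: borrow occurs
  54 < 83, so CF = 1
CF = 1

1


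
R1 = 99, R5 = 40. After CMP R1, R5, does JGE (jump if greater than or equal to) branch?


Trace:
  R1 = 99, R5 = 40
  CMP R1, R5  → compares 99 vs 40
  JGE checks: is 99 greater than or equal to 40?
  99 > 40, so condition is true
Branch taken: Yes

Yes


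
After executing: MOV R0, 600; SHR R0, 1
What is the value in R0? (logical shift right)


Register state trace:
  MOV R0, 600  → R0 = 600
  SHR R0, 1  → R0 = 600 >> 1 = 600 // 2^1 = 300
Final: R0 = 300

300


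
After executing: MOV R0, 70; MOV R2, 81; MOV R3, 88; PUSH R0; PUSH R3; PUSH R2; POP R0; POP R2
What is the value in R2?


Stack trace (top is rightmost):
  MOV R0, 70  → R0 = 70
  MOV R2, 81  → R2 = 81
  MOV R3, 88  → R3 = 88
  PUSH R0  → stack: [70]
  PUSH R3  → stack: [70, 88]
  PUSH R2  → stack: [70, 88, 81]
  POP R0  → R0 = 81, stack: [70, 88]
  POP R2  → R2 = 88, stack: [70]
Final: R2 = 88

88


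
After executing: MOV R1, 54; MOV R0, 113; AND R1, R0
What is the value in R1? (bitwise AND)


Register state trace:
  MOV R1, 54  → R1 = 54 (0b00110110)
  MOV R0, 113  → R0 = 113 (0b01110001)
  AND R1, R0  → R1 = 54 AND 113 = 48 (0b00110000)
Final: R1 = 48

48


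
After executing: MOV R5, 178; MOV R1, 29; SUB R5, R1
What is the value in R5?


Register state trace:
  MOV R5, 178  → R5 = 178
  MOV R1, 29  → R1 = 29
  SUB R5, R1  → R5 = 178 - 29 = 149
Final: R5 = 149

149


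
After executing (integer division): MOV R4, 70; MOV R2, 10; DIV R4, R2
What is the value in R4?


Register state trace:
  MOV R4, 70  → R4 = 70
  MOV R2, 10  → R2 = 10
  DIV R4, R2  → R4 = 70 // 10 = 7
Final: R4 = 7

7


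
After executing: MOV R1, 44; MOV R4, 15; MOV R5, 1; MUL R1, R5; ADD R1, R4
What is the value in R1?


Register state trace:
  MOV R1, 44  → R1 = 44
  MOV R4, 15  → R4 = 15
  MOV R5, 1  → R5 = 1
  MUL R1, R5  → R1 = 44 * 1 = 44
  ADD R1, R4  → R1 = 44 + 15 = 59
Final: R1 = 59

59


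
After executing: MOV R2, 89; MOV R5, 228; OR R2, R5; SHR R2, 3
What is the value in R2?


Register state trace:
  MOV R2, 89  → R2 = 89 (0b01011001)
  MOV R5, 228  → R5 = 228 (0b11100100)
  OR R2, R5  → R2 = 89 OR 228 = 253 (0b11111101)
  SHR R2, 3  → R2 = 253 >> 3 = 31
Final: R2 = 31

31


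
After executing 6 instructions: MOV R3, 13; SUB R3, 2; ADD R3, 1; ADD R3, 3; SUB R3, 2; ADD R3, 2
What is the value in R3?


Register state trace:
  MOV R3, 13  → R3 = 13
  SUB R3, 2  → R3 = 13 - 2 = 11
  ADD R3, 1  → R3 = 11 + 1 = 12
  ADD R3, 3  → R3 = 12 + 3 = 15
  SUB R3, 2  → R3 = 15 - 2 = 13
  ADD R3, 2  → R3 = 13 + 2 = 15
Final: R3 = 15

15


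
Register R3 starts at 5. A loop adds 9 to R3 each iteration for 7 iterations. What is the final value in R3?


Starting value: R3 = 5
  Iter 1: R3 = 5 + 9 = 14
  Iter 2: R3 = 14 + 9 = 23
  Iter 3: R3 = 23 + 9 = 32
  Iter 4: R3 = 32 + 9 = 41
  Iter 5: R3 = 41 + 9 = 50
  Iter 6: R3 = 50 + 9 = 59
  Iter 7: R3 = 59 + 9 = 68
Final: R3 = 68

68


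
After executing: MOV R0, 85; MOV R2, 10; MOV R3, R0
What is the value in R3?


Register state trace:
  MOV R0, 85  → R0 = 85
  MOV R2, 10  → R2 = 10
  MOV R3, R0  → R3 = 85
Final: R3 = 85

85


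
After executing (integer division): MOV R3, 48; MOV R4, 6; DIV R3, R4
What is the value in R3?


Register state trace:
  MOV R3, 48  → R3 = 48
  MOV R4, 6  → R4 = 6
  DIV R3, R4  → R3 = 48 // 6 = 8
Final: R3 = 8

8


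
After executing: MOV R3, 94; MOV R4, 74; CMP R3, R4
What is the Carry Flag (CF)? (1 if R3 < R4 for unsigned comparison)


Register state trace:
  MOV R3, 94  → R3 = 94
  MOV R4, 74  → R4 = 74
  CMP R3, R4  → unsigned 94 - 74: no borrow
  94 >= 74, so CF = 0
CF = 0

0


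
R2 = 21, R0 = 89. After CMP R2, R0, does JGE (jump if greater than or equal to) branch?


Trace:
  R2 = 21, R0 = 89
  CMP R2, R0  → compares 21 vs 89
  JGE checks: is 21 greater than or equal to 89?
  21 < 89, so condition is false
Branch taken: No

No


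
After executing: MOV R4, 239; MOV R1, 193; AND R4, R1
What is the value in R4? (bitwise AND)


Register state trace:
  MOV R4, 239  → R4 = 239 (0b11101111)
  MOV R1, 193  → R1 = 193 (0b11000001)
  AND R4, R1  → R4 = 239 AND 193 = 193 (0b11000001)
Final: R4 = 193

193


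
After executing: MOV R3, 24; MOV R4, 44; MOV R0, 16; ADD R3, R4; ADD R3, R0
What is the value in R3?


Register state trace:
  MOV R3, 24  → R3 = 24
  MOV R4, 44  → R4 = 44
  MOV R0, 16  → R0 = 16
  ADD R3, R4  → R3 = 24 + 44 = 68
  ADD R3, R0  → R3 = 68 + 16 = 84
Final: R3 = 84

84


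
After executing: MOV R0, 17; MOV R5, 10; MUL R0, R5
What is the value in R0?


Register state trace:
  MOV R0, 17  → R0 = 17
  MOV R5, 10  → R5 = 10
  MUL R0, R5  → R0 = 17 * 10 = 170
Final: R0 = 170

170


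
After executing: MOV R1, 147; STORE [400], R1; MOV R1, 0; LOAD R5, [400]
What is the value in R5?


Register and memory trace:
  MOV R1, 147  → R1 = 147
  STORE [400], R1  → mem[400] = 147
  MOV R1, 0  → R1 = 0
  LOAD R5, [400]  → R5 = mem[400] = 147
Final: R5 = 147

147


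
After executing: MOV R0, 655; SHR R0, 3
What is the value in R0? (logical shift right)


Register state trace:
  MOV R0, 655  → R0 = 655
  SHR R0, 3  → R0 = 655 >> 3 = 655 // 2^3 = 81
Final: R0 = 81

81


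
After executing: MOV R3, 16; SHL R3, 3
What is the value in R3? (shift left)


Register state trace:
  MOV R3, 16  → R3 = 16
  SHL R3, 3  → R3 = 16 << 3 = 16 * 2^3 = 128
Final: R3 = 128

128


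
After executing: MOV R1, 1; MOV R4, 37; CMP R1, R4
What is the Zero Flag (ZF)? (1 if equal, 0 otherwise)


Register state trace:
  MOV R1, 1  → R1 = 1
  MOV R4, 37  → R4 = 37
  CMP R1, R4  → computes 1 - 37 = -36
  Result is nonzero, so values are not equal
ZF = 0

0


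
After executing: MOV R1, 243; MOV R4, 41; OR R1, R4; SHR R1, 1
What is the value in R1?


Register state trace:
  MOV R1, 243  → R1 = 243 (0b11110011)
  MOV R4, 41  → R4 = 41 (0b00101001)
  OR R1, R4  → R1 = 243 OR 41 = 251 (0b11111011)
  SHR R1, 1  → R1 = 251 >> 1 = 125
Final: R1 = 125

125


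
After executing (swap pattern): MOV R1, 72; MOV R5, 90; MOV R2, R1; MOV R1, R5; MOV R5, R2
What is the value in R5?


Register state trace (swap pattern):
  MOV R1, 72  → R1 = 72
  MOV R5, 90  → R5 = 90
  MOV R2, R1  → R2 = 72  (save R1)
  MOV R1, R5  → R1 = 90  (R1 gets R5's value)
  MOV R5, R2  → R5 = 72  (R5 gets saved value)
Final: R5 = 72

72


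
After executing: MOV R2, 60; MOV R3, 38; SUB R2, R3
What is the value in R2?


Register state trace:
  MOV R2, 60  → R2 = 60
  MOV R3, 38  → R3 = 38
  SUB R2, R3  → R2 = 60 - 38 = 22
Final: R2 = 22

22


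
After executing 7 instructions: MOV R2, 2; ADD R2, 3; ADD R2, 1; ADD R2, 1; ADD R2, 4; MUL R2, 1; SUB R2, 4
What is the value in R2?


Register state trace:
  MOV R2, 2  → R2 = 2
  ADD R2, 3  → R2 = 2 + 3 = 5
  ADD R2, 1  → R2 = 5 + 1 = 6
  ADD R2, 1  → R2 = 6 + 1 = 7
  ADD R2, 4  → R2 = 7 + 4 = 11
  MUL R2, 1  → R2 = 11 * 1 = 11
  SUB R2, 4  → R2 = 11 - 4 = 7
Final: R2 = 7

7


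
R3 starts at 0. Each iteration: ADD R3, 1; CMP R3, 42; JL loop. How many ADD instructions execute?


Loop trace (R3 starts at 0, target 42, step 1):
  ADD #1: R3 = 0 + 1 = 1  → 1 < 42, loop
  ADD #2: R3 = 1 + 1 = 2  → 2 < 42, loop
  ADD #3: R3 = 2 + 1 = 3  → 3 < 42, loop
  ADD #4: R3 = 3 + 1 = 4  → 4 < 42, loop
  ADD #5: R3 = 4 + 1 = 5  → 5 < 42, loop
  ADD #6: R3 = 5 + 1 = 6  → 6 < 42, loop
  ADD #7: R3 = 6 + 1 = 7  → 7 < 42, loop
  ADD #8: R3 = 7 + 1 = 8  → 8 < 42, loop
  ADD #9: R3 = 8 + 1 = 9  → 9 < 42, loop
  ADD #10: R3 = 9 + 1 = 10  → 10 < 42, loop
  ADD #11: R3 = 10 + 1 = 11  → 11 < 42, loop
  ADD #12: R3 = 11 + 1 = 12  → 12 < 42, loop
  ADD #13: R3 = 12 + 1 = 13  → 13 < 42, loop
  ADD #14: R3 = 13 + 1 = 14  → 14 < 42, loop
  ADD #15: R3 = 14 + 1 = 15  → 15 < 42, loop
  ADD #16: R3 = 15 + 1 = 16  → 16 < 42, loop
  ADD #17: R3 = 16 + 1 = 17  → 17 < 42, loop
  ADD #18: R3 = 17 + 1 = 18  → 18 < 42, loop
  ADD #19: R3 = 18 + 1 = 19  → 19 < 42, loop
  ADD #20: R3 = 19 + 1 = 20  → 20 < 42, loop
  ADD #21: R3 = 20 + 1 = 21  → 21 < 42, loop
  ADD #22: R3 = 21 + 1 = 22  → 22 < 42, loop
  ADD #23: R3 = 22 + 1 = 23  → 23 < 42, loop
  ADD #24: R3 = 23 + 1 = 24  → 24 < 42, loop
  ADD #25: R3 = 24 + 1 = 25  → 25 < 42, loop
  ADD #26: R3 = 25 + 1 = 26  → 26 < 42, loop
  ADD #27: R3 = 26 + 1 = 27  → 27 < 42, loop
  ADD #28: R3 = 27 + 1 = 28  → 28 < 42, loop
  ADD #29: R3 = 28 + 1 = 29  → 29 < 42, loop
  ADD #30: R3 = 29 + 1 = 30  → 30 < 42, loop
  ADD #31: R3 = 30 + 1 = 31  → 31 < 42, loop
  ADD #32: R3 = 31 + 1 = 32  → 32 < 42, loop
  ADD #33: R3 = 32 + 1 = 33  → 33 < 42, loop
  ADD #34: R3 = 33 + 1 = 34  → 34 < 42, loop
  ADD #35: R3 = 34 + 1 = 35  → 35 < 42, loop
  ADD #36: R3 = 35 + 1 = 36  → 36 < 42, loop
  ADD #37: R3 = 36 + 1 = 37  → 37 < 42, loop
  ADD #38: R3 = 37 + 1 = 38  → 38 < 42, loop
  ADD #39: R3 = 38 + 1 = 39  → 39 < 42, loop
  ADD #40: R3 = 39 + 1 = 40  → 40 < 42, loop
  ADD #41: R3 = 40 + 1 = 41  → 41 < 42, loop
  ADD #42: R3 = 41 + 1 = 42  → 42 >= 42, exit
Total ADD instructions: 42

42


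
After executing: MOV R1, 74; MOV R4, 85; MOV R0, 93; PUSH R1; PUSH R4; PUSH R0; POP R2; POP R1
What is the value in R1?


Stack trace (top is rightmost):
  MOV R1, 74  → R1 = 74
  MOV R4, 85  → R4 = 85
  MOV R0, 93  → R0 = 93
  PUSH R1  → stack: [74]
  PUSH R4  → stack: [74, 85]
  PUSH R0  → stack: [74, 85, 93]
  POP R2  → R2 = 93, stack: [74, 85]
  POP R1  → R1 = 85, stack: [74]
Final: R1 = 85

85


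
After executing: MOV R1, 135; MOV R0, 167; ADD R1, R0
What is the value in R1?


Register state trace:
  MOV R1, 135  → R1 = 135
  MOV R0, 167  → R0 = 167
  ADD R1, R0  → R1 = 135 + 167 = 302
Final: R1 = 302

302


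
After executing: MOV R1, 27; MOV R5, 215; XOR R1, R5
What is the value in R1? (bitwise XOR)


Register state trace:
  MOV R1, 27  → R1 = 27 (0b00011011)
  MOV R5, 215  → R5 = 215 (0b11010111)
  XOR R1, R5  → R1 = 27 XOR 215 = 204 (0b11001100)
Final: R1 = 204

204


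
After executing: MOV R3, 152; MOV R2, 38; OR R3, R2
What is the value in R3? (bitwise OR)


Register state trace:
  MOV R3, 152  → R3 = 152 (0b10011000)
  MOV R2, 38  → R2 = 38 (0b00100110)
  OR R3, R2   → R3 = 152 OR 38 = 190 (0b10111110)
Final: R3 = 190

190


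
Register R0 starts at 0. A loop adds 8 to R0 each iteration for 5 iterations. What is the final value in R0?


Starting value: R0 = 0
  Iter 1: R0 = 0 + 8 = 8
  Iter 2: R0 = 8 + 8 = 16
  Iter 3: R0 = 16 + 8 = 24
  Iter 4: R0 = 24 + 8 = 32
  Iter 5: R0 = 32 + 8 = 40
Final: R0 = 40

40


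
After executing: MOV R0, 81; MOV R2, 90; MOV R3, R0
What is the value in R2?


Register state trace:
  MOV R0, 81  → R0 = 81
  MOV R2, 90  → R2 = 90
  MOV R3, R0  → R3 = 81
Final: R2 = 90

90


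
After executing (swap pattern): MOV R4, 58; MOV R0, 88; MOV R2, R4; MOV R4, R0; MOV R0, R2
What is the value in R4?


Register state trace (swap pattern):
  MOV R4, 58  → R4 = 58
  MOV R0, 88  → R0 = 88
  MOV R2, R4  → R2 = 58  (save R4)
  MOV R4, R0  → R4 = 88  (R4 gets R0's value)
  MOV R0, R2  → R0 = 58  (R0 gets saved value)
Final: R4 = 88

88


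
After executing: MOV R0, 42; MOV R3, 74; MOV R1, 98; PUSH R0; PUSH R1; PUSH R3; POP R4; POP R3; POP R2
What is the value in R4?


Stack trace (top is rightmost):
  MOV R0, 42  → R0 = 42
  MOV R3, 74  → R3 = 74
  MOV R1, 98  → R1 = 98
  PUSH R0  → stack: [42]
  PUSH R1  → stack: [42, 98]
  PUSH R3  → stack: [42, 98, 74]
  POP R4  → R4 = 74, stack: [42, 98]
  POP R3  → R3 = 98, stack: [42]
  POP R2  → R2 = 42, stack: []
Final: R4 = 74

74


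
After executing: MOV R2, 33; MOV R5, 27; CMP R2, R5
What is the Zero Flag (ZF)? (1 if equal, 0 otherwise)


Register state trace:
  MOV R2, 33  → R2 = 33
  MOV R5, 27  → R5 = 27
  CMP R2, R5  → computes 33 - 27 = 6
  Result is nonzero, so values are not equal
ZF = 0

0


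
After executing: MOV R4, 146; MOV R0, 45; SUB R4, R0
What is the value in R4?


Register state trace:
  MOV R4, 146  → R4 = 146
  MOV R0, 45  → R0 = 45
  SUB R4, R0  → R4 = 146 - 45 = 101
Final: R4 = 101

101


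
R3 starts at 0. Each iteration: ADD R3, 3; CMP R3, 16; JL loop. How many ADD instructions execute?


Loop trace (R3 starts at 0, target 16, step 3):
  ADD #1: R3 = 0 + 3 = 3  → 3 < 16, loop
  ADD #2: R3 = 3 + 3 = 6  → 6 < 16, loop
  ADD #3: R3 = 6 + 3 = 9  → 9 < 16, loop
  ADD #4: R3 = 9 + 3 = 12  → 12 < 16, loop
  ADD #5: R3 = 12 + 3 = 15  → 15 < 16, loop
  ADD #6: R3 = 15 + 3 = 18  → 18 >= 16, exit
Total ADD instructions: 6

6


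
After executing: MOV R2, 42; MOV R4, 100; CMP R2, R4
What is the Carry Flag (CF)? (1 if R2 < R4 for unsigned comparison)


Register state trace:
  MOV R2, 42  → R2 = 42
  MOV R4, 100  → R4 = 100
  CMP R2, R4  → unsigned 42 - 100: borrow occurs
  42 < 100, so CF = 1
CF = 1

1


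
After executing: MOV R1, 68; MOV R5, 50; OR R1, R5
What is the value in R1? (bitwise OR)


Register state trace:
  MOV R1, 68  → R1 = 68 (0b01000100)
  MOV R5, 50  → R5 = 50 (0b00110010)
  OR R1, R5   → R1 = 68 OR 50 = 118 (0b01110110)
Final: R1 = 118

118


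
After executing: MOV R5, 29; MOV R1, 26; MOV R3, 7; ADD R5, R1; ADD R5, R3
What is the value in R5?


Register state trace:
  MOV R5, 29  → R5 = 29
  MOV R1, 26  → R1 = 26
  MOV R3, 7  → R3 = 7
  ADD R5, R1  → R5 = 29 + 26 = 55
  ADD R5, R3  → R5 = 55 + 7 = 62
Final: R5 = 62

62


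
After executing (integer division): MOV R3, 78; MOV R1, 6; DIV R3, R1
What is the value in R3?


Register state trace:
  MOV R3, 78  → R3 = 78
  MOV R1, 6  → R1 = 6
  DIV R3, R1  → R3 = 78 // 6 = 13
Final: R3 = 13

13


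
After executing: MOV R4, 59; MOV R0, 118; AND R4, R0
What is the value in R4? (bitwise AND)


Register state trace:
  MOV R4, 59  → R4 = 59 (0b00111011)
  MOV R0, 118  → R0 = 118 (0b01110110)
  AND R4, R0  → R4 = 59 AND 118 = 50 (0b00110010)
Final: R4 = 50

50


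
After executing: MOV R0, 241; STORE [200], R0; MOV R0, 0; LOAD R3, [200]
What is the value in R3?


Register and memory trace:
  MOV R0, 241  → R0 = 241
  STORE [200], R0  → mem[200] = 241
  MOV R0, 0  → R0 = 0
  LOAD R3, [200]  → R3 = mem[200] = 241
Final: R3 = 241

241


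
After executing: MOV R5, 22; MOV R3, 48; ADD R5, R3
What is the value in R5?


Register state trace:
  MOV R5, 22  → R5 = 22
  MOV R3, 48  → R3 = 48
  ADD R5, R3  → R5 = 22 + 48 = 70
Final: R5 = 70

70


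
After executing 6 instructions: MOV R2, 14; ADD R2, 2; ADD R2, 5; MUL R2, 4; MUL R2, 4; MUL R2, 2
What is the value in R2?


Register state trace:
  MOV R2, 14  → R2 = 14
  ADD R2, 2  → R2 = 14 + 2 = 16
  ADD R2, 5  → R2 = 16 + 5 = 21
  MUL R2, 4  → R2 = 21 * 4 = 84
  MUL R2, 4  → R2 = 84 * 4 = 336
  MUL R2, 2  → R2 = 336 * 2 = 672
Final: R2 = 672

672


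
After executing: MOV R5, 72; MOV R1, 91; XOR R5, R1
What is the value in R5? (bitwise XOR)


Register state trace:
  MOV R5, 72  → R5 = 72 (0b01001000)
  MOV R1, 91  → R1 = 91 (0b01011011)
  XOR R5, R1  → R5 = 72 XOR 91 = 19 (0b00010011)
Final: R5 = 19

19


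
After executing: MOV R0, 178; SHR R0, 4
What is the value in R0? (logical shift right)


Register state trace:
  MOV R0, 178  → R0 = 178
  SHR R0, 4  → R0 = 178 >> 4 = 178 // 2^4 = 11
Final: R0 = 11

11


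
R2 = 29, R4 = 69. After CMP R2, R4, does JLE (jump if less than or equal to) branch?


Trace:
  R2 = 29, R4 = 69
  CMP R2, R4  → compares 29 vs 69
  JLE checks: is 29 less than or equal to 69?
  29 < 69, so condition is true
Branch taken: Yes

Yes


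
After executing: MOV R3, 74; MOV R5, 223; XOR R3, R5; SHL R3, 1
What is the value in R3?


Register state trace:
  MOV R3, 74  → R3 = 74 (0b01001010)
  MOV R5, 223  → R5 = 223 (0b11011111)
  XOR R3, R5  → R3 = 74 XOR 223 = 149 (0b10010101)
  SHL R3, 1  → R3 = 149 << 1 = 298
Final: R3 = 298

298


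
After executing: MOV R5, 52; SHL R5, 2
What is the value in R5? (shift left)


Register state trace:
  MOV R5, 52  → R5 = 52
  SHL R5, 2  → R5 = 52 << 2 = 52 * 2^2 = 208
Final: R5 = 208

208


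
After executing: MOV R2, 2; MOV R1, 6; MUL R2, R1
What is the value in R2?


Register state trace:
  MOV R2, 2  → R2 = 2
  MOV R1, 6  → R1 = 6
  MUL R2, R1  → R2 = 2 * 6 = 12
Final: R2 = 12

12


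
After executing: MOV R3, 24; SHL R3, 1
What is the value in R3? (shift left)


Register state trace:
  MOV R3, 24  → R3 = 24
  SHL R3, 1  → R3 = 24 << 1 = 24 * 2^1 = 48
Final: R3 = 48

48


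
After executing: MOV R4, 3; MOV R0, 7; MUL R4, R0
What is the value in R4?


Register state trace:
  MOV R4, 3  → R4 = 3
  MOV R0, 7  → R0 = 7
  MUL R4, R0  → R4 = 3 * 7 = 21
Final: R4 = 21

21


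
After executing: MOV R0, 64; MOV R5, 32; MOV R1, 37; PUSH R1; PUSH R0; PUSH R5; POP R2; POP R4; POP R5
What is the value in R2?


Stack trace (top is rightmost):
  MOV R0, 64  → R0 = 64
  MOV R5, 32  → R5 = 32
  MOV R1, 37  → R1 = 37
  PUSH R1  → stack: [37]
  PUSH R0  → stack: [37, 64]
  PUSH R5  → stack: [37, 64, 32]
  POP R2  → R2 = 32, stack: [37, 64]
  POP R4  → R4 = 64, stack: [37]
  POP R5  → R5 = 37, stack: []
Final: R2 = 32

32


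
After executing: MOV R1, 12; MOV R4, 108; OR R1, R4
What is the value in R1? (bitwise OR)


Register state trace:
  MOV R1, 12  → R1 = 12 (0b00001100)
  MOV R4, 108  → R4 = 108 (0b01101100)
  OR R1, R4   → R1 = 12 OR 108 = 108 (0b01101100)
Final: R1 = 108

108


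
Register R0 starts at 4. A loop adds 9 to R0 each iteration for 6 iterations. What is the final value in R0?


Starting value: R0 = 4
  Iter 1: R0 = 4 + 9 = 13
  Iter 2: R0 = 13 + 9 = 22
  Iter 3: R0 = 22 + 9 = 31
  Iter 4: R0 = 31 + 9 = 40
  Iter 5: R0 = 40 + 9 = 49
  Iter 6: R0 = 49 + 9 = 58
Final: R0 = 58

58


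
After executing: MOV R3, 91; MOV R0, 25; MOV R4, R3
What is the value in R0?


Register state trace:
  MOV R3, 91  → R3 = 91
  MOV R0, 25  → R0 = 25
  MOV R4, R3  → R4 = 91
Final: R0 = 25

25


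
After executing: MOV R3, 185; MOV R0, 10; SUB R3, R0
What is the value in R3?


Register state trace:
  MOV R3, 185  → R3 = 185
  MOV R0, 10  → R0 = 10
  SUB R3, R0  → R3 = 185 - 10 = 175
Final: R3 = 175

175
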